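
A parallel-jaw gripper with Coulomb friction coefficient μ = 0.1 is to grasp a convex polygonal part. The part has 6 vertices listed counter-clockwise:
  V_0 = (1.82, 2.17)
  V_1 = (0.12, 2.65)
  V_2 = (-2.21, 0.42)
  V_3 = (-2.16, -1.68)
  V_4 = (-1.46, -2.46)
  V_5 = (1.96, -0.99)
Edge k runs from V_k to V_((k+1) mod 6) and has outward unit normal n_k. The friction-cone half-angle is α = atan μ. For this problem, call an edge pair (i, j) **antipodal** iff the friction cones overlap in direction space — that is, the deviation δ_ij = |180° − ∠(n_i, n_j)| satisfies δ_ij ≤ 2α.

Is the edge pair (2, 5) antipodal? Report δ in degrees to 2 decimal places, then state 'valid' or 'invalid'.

δ = 1.17°, valid

α = atan 0.1 = 5.71°;  2α = 11.42°
edge 2: e_2 = (+0.05, -2.10);  n_2 = (-0.9997, -0.0238)
edge 5: e_5 = (-0.14, +3.16);  n_5 = (+0.9990, +0.0443)
∠(n_2, n_5) = 178.83°
δ = |180° − 178.83°| = 1.17°
1.17° ≤ 2α = 11.42°  →  valid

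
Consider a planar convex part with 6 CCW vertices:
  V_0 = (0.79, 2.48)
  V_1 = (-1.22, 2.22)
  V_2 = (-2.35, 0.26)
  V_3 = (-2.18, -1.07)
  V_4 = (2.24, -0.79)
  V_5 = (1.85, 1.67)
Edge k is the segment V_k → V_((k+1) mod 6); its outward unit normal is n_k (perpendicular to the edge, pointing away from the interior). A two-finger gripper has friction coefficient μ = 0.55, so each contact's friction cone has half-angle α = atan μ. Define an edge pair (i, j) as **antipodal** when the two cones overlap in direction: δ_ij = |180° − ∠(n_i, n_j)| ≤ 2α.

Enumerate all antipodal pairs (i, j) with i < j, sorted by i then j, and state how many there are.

α = atan 0.55 = 28.81°;  2α = 57.62°
n_0 = (-0.1283, +0.9917)
n_1 = (-0.8663, +0.4995)
n_2 = (-0.9919, -0.1268)
n_3 = (+0.0632, -0.9980)
n_4 = (+0.9877, +0.1566)
n_5 = (+0.6072, +0.7946)
  (0,1): δ = 127.34°  ·
  (0,2): δ = 90.09°  ·
  (0,3): δ = 3.75°  ✓
  (0,4): δ = 91.64°  ·
  (0,5): δ = 135.24°  ·
  (1,2): δ = 142.75°  ·
  (1,3): δ = 56.41°  ✓
  (1,4): δ = 38.97°  ✓
  (1,5): δ = 82.58°  ·
  (2,3): δ = 93.66°  ·
  (2,4): δ = 1.72°  ✓
  (2,5): δ = 45.33°  ✓
  (3,4): δ = 84.62°  ·
  (3,5): δ = 41.01°  ✓
  (4,5): δ = 136.39°  ·
antipodal pairs: 6

count = 6; pairs: (0,3), (1,3), (1,4), (2,4), (2,5), (3,5)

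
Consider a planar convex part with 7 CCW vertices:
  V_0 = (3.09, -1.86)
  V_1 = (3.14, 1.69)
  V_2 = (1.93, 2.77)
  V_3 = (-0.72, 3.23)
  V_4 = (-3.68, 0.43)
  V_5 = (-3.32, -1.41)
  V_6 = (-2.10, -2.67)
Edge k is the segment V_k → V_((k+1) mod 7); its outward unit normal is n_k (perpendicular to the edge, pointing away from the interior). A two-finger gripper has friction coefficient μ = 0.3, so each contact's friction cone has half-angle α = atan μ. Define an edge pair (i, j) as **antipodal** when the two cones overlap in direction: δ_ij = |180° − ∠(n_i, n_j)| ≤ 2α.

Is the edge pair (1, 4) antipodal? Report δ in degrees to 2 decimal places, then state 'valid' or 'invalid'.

α = atan 0.3 = 16.70°;  2α = 33.40°
edge 1: e_1 = (-1.21, +1.08);  n_1 = (+0.6659, +0.7460)
edge 4: e_4 = (+0.36, -1.84);  n_4 = (-0.9814, -0.1920)
∠(n_1, n_4) = 142.82°
δ = |180° − 142.82°| = 37.18°
37.18° > 2α = 33.40°  →  invalid

δ = 37.18°, invalid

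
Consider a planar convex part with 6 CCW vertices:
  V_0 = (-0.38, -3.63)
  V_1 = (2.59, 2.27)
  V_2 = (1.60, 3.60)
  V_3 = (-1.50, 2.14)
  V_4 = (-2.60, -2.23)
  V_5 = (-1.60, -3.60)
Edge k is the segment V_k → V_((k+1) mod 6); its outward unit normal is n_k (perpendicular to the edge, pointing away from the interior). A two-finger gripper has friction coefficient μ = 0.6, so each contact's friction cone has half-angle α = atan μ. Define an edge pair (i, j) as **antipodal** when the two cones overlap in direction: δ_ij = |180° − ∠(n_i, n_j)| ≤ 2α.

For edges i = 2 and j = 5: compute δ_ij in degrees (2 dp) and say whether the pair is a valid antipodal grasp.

α = atan 0.6 = 30.96°;  2α = 61.93°
edge 2: e_2 = (-3.10, -1.46);  n_2 = (-0.4261, +0.9047)
edge 5: e_5 = (+1.22, -0.03);  n_5 = (-0.0246, -0.9997)
∠(n_2, n_5) = 153.37°
δ = |180° − 153.37°| = 26.63°
26.63° ≤ 2α = 61.93°  →  valid

δ = 26.63°, valid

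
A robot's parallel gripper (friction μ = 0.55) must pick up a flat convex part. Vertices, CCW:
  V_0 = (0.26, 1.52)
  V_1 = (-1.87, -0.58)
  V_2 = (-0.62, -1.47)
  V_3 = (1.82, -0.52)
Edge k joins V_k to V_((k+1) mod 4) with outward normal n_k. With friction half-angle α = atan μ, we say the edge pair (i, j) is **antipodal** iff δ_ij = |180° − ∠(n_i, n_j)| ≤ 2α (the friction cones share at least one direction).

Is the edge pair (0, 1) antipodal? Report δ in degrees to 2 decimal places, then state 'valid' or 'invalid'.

δ = 80.04°, invalid

α = atan 0.55 = 28.81°;  2α = 57.62°
edge 0: e_0 = (-2.13, -2.10);  n_0 = (-0.7021, +0.7121)
edge 1: e_1 = (+1.25, -0.89);  n_1 = (-0.5800, -0.8146)
∠(n_0, n_1) = 99.96°
δ = |180° − 99.96°| = 80.04°
80.04° > 2α = 57.62°  →  invalid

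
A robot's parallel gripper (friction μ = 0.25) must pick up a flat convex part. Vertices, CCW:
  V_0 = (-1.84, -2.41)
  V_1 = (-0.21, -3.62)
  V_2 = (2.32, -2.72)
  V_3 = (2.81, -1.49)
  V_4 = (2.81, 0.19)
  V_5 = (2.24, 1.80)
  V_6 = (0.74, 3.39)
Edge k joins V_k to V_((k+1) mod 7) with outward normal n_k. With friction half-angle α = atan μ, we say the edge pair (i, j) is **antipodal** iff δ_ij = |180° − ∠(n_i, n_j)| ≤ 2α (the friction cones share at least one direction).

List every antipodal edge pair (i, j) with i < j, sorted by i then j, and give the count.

α = atan 0.25 = 14.04°;  2α = 28.07°
n_0 = (-0.5961, -0.8029)
n_1 = (+0.3352, -0.9422)
n_2 = (+0.9290, -0.3701)
n_3 = (+1.0000, -0.0000)
n_4 = (+0.9427, +0.3337)
n_5 = (+0.7274, +0.6862)
n_6 = (-0.9137, +0.4064)
  (0,1): δ = 123.83°  ·
  (0,2): δ = 75.13°  ·
  (0,3): δ = 53.41°  ·
  (0,4): δ = 33.92°  ·
  (0,5): δ = 10.08°  ✓
  (0,6): δ = 102.61°  ·
  (1,2): δ = 131.30°  ·
  (1,3): δ = 109.58°  ·
  (1,4): δ = 90.09°  ·
  (1,5): δ = 66.25°  ·
  (1,6): δ = 46.44°  ·
  (2,3): δ = 158.28°  ·
  (2,4): δ = 138.78°  ·
  (2,5): δ = 114.95°  ·
  (2,6): δ = 2.26°  ✓
  (3,4): δ = 160.50°  ·
  (3,5): δ = 136.67°  ·
  (3,6): δ = 23.98°  ✓
  (4,5): δ = 156.16°  ·
  (4,6): δ = 43.48°  ·
  (5,6): δ = 67.31°  ·
antipodal pairs: 3

count = 3; pairs: (0,5), (2,6), (3,6)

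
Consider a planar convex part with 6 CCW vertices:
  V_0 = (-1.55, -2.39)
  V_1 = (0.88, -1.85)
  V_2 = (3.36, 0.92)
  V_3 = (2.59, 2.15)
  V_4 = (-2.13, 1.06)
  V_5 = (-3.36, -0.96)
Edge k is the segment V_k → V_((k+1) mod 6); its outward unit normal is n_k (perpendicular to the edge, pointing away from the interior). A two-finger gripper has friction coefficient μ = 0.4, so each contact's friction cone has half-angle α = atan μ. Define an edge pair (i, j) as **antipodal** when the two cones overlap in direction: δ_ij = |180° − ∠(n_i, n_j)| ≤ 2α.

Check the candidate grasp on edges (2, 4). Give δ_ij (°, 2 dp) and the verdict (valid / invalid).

δ = 63.38°, invalid

α = atan 0.4 = 21.80°;  2α = 43.60°
edge 2: e_2 = (-0.77, +1.23);  n_2 = (+0.8476, +0.5306)
edge 4: e_4 = (-1.23, -2.02);  n_4 = (-0.8541, +0.5201)
∠(n_2, n_4) = 116.62°
δ = |180° − 116.62°| = 63.38°
63.38° > 2α = 43.60°  →  invalid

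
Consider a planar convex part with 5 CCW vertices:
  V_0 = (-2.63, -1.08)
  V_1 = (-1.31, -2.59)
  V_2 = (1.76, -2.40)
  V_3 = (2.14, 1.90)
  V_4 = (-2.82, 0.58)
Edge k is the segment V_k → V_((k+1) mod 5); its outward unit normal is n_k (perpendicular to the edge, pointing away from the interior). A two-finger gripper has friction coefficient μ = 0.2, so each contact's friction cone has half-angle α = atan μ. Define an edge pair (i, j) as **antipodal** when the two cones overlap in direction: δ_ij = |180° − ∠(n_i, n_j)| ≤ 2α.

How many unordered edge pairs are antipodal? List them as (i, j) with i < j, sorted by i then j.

α = atan 0.2 = 11.31°;  2α = 22.62°
n_0 = (-0.7529, -0.6582)
n_1 = (+0.0618, -0.9981)
n_2 = (+0.9961, -0.0880)
n_3 = (-0.2572, +0.9664)
n_4 = (-0.9935, -0.1137)
  (0,1): δ = 127.62°  ·
  (0,2): δ = 46.21°  ·
  (0,3): δ = 63.74°  ·
  (0,4): δ = 145.37°  ·
  (1,2): δ = 98.59°  ·
  (1,3): δ = 11.36°  ✓
  (1,4): δ = 92.99°  ·
  (2,3): δ = 70.05°  ·
  (2,4): δ = 11.58°  ✓
  (3,4): δ = 98.37°  ·
antipodal pairs: 2

count = 2; pairs: (1,3), (2,4)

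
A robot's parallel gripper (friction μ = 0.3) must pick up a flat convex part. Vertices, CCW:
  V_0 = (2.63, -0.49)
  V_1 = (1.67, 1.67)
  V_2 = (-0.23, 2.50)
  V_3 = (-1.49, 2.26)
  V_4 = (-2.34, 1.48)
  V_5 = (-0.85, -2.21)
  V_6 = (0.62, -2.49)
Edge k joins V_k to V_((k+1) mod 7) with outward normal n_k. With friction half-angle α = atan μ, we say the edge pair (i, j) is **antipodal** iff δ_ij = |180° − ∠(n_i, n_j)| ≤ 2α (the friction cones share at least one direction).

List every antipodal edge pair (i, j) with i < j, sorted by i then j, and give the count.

α = atan 0.3 = 16.70°;  2α = 33.40°
n_0 = (+0.9138, +0.4061)
n_1 = (+0.4003, +0.9164)
n_2 = (-0.1871, +0.9823)
n_3 = (-0.6761, +0.7368)
n_4 = (-0.9273, -0.3744)
n_5 = (-0.1871, -0.9823)
n_6 = (+0.7053, -0.7089)
  (0,1): δ = 137.56°  ·
  (0,2): δ = 103.18°  ·
  (0,3): δ = 71.42°  ·
  (0,4): δ = 1.97°  ✓
  (0,5): δ = 55.25°  ·
  (0,6): δ = 110.89°  ·
  (1,2): δ = 145.62°  ·
  (1,3): δ = 113.86°  ·
  (1,4): δ = 44.41°  ·
  (1,5): δ = 12.81°  ✓
  (1,6): δ = 68.45°  ·
  (2,3): δ = 148.24°  ·
  (2,4): δ = 78.80°  ·
  (2,5): δ = 21.57°  ✓
  (2,6): δ = 34.07°  ·
  (3,4): δ = 110.55°  ·
  (3,5): δ = 53.33°  ·
  (3,6): δ = 2.32°  ✓
  (4,5): δ = 122.77°  ·
  (4,6): δ = 67.13°  ·
  (5,6): δ = 124.36°  ·
antipodal pairs: 4

count = 4; pairs: (0,4), (1,5), (2,5), (3,6)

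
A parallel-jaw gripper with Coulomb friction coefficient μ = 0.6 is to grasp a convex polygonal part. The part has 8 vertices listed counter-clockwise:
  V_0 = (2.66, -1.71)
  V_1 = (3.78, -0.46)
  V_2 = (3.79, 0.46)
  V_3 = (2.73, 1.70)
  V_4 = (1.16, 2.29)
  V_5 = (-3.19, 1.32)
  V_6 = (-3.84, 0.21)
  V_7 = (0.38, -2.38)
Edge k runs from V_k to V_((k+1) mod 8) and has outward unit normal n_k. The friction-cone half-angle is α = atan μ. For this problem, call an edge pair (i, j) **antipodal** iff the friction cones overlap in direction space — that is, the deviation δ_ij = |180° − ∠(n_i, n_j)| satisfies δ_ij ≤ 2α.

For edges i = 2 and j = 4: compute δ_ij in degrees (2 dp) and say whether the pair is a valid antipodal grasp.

δ = 117.95°, invalid

α = atan 0.6 = 30.96°;  2α = 61.93°
edge 2: e_2 = (-1.06, +1.24);  n_2 = (+0.7601, +0.6498)
edge 4: e_4 = (-4.35, -0.97);  n_4 = (-0.2176, +0.9760)
∠(n_2, n_4) = 62.05°
δ = |180° − 62.05°| = 117.95°
117.95° > 2α = 61.93°  →  invalid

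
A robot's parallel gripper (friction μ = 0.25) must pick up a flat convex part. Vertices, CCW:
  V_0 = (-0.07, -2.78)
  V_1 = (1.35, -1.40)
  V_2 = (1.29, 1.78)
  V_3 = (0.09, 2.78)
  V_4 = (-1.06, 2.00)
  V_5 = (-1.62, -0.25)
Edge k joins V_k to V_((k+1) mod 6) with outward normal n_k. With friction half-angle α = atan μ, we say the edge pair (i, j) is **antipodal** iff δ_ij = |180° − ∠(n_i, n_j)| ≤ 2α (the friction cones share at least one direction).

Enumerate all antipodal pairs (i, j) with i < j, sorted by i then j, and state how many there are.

count = 3; pairs: (0,3), (1,4), (2,5)

α = atan 0.25 = 14.04°;  2α = 28.07°
n_0 = (+0.6969, -0.7171)
n_1 = (+0.9998, +0.0189)
n_2 = (+0.6402, +0.7682)
n_3 = (-0.5613, +0.8276)
n_4 = (-0.9704, +0.2415)
n_5 = (-0.8527, -0.5224)
  (0,1): δ = 133.10°  ·
  (0,2): δ = 83.99°  ·
  (0,3): δ = 10.03°  ✓
  (0,4): δ = 31.84°  ·
  (0,5): δ = 77.31°  ·
  (1,2): δ = 130.89°  ·
  (1,3): δ = 56.93°  ·
  (1,4): δ = 15.06°  ✓
  (1,5): δ = 30.41°  ·
  (2,3): δ = 106.05°  ·
  (2,4): δ = 64.17°  ·
  (2,5): δ = 18.70°  ✓
  (3,4): δ = 138.12°  ·
  (3,5): δ = 92.65°  ·
  (4,5): δ = 134.53°  ·
antipodal pairs: 3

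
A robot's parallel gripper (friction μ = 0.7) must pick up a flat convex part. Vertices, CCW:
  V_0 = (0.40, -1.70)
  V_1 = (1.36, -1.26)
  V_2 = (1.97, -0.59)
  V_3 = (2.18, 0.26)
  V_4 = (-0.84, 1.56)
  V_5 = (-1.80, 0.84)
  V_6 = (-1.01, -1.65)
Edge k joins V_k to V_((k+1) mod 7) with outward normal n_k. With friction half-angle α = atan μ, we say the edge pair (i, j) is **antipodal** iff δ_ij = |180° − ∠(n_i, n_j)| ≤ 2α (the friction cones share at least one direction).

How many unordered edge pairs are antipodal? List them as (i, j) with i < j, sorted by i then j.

count = 9; pairs: (0,3), (0,4), (1,4), (1,5), (2,4), (2,5), (3,5), (3,6), (4,6)

α = atan 0.7 = 34.99°;  2α = 69.98°
n_0 = (+0.4167, -0.9091)
n_1 = (+0.7394, -0.6732)
n_2 = (+0.9708, -0.2398)
n_3 = (+0.3954, +0.9185)
n_4 = (-0.6000, +0.8000)
n_5 = (-0.9532, -0.3024)
n_6 = (-0.0354, -0.9994)
  (0,1): δ = 156.94°  ·
  (0,2): δ = 128.50°  ·
  (0,3): δ = 47.91°  ✓
  (0,4): δ = 12.25°  ✓
  (0,5): δ = 82.98°  ·
  (0,6): δ = 153.35°  ·
  (1,2): δ = 151.56°  ·
  (1,3): δ = 70.97°  ·
  (1,4): δ = 10.81°  ✓
  (1,5): δ = 59.92°  ✓
  (1,6): δ = 130.29°  ·
  (2,3): δ = 99.41°  ·
  (2,4): δ = 39.25°  ✓
  (2,5): δ = 31.48°  ✓
  (2,6): δ = 101.85°  ·
  (3,4): δ = 119.84°  ·
  (3,5): δ = 49.11°  ✓
  (3,6): δ = 21.26°  ✓
  (4,5): δ = 109.27°  ·
  (4,6): δ = 38.90°  ✓
  (5,6): δ = 109.63°  ·
antipodal pairs: 9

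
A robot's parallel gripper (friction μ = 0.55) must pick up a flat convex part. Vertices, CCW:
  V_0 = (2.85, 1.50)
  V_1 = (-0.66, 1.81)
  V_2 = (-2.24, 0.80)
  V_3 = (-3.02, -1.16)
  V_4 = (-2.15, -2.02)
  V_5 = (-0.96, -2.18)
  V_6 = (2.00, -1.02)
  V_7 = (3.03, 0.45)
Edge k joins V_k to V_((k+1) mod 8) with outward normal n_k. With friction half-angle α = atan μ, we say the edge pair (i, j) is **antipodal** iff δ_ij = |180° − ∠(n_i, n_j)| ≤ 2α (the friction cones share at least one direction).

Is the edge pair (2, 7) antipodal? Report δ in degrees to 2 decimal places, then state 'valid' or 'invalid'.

α = atan 0.55 = 28.81°;  2α = 57.62°
edge 2: e_2 = (-0.78, -1.96);  n_2 = (-0.9291, +0.3698)
edge 7: e_7 = (-0.18, +1.05);  n_7 = (+0.9856, +0.1690)
∠(n_2, n_7) = 148.57°
δ = |180° − 148.57°| = 31.43°
31.43° ≤ 2α = 57.62°  →  valid

δ = 31.43°, valid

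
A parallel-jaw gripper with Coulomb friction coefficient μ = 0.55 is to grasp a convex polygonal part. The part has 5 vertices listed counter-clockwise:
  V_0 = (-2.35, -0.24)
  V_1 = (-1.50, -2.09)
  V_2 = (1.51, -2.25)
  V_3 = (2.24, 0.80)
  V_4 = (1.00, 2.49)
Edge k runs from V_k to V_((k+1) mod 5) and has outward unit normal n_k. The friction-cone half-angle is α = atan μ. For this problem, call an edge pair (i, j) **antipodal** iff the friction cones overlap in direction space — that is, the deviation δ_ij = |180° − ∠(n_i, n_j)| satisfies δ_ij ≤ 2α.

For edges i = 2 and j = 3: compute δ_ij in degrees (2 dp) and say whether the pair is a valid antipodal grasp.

α = atan 0.55 = 28.81°;  2α = 57.62°
edge 2: e_2 = (+0.73, +3.05);  n_2 = (+0.9725, -0.2328)
edge 3: e_3 = (-1.24, +1.69);  n_3 = (+0.8063, +0.5916)
∠(n_2, n_3) = 49.73°
δ = |180° − 49.73°| = 130.27°
130.27° > 2α = 57.62°  →  invalid

δ = 130.27°, invalid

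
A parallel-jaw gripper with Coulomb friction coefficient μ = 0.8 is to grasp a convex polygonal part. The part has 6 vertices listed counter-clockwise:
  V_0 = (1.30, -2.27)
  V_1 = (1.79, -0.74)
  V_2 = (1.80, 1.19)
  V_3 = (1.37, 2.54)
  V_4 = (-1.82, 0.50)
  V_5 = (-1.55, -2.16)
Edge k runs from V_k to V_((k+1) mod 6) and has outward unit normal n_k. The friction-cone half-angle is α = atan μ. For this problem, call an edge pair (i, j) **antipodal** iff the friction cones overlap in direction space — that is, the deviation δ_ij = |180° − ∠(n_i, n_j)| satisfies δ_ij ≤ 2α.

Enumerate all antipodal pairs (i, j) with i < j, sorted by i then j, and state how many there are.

count = 8; pairs: (0,3), (0,4), (1,3), (1,4), (2,3), (2,4), (2,5), (3,5)

α = atan 0.8 = 38.66°;  2α = 77.32°
n_0 = (+0.9524, -0.3050)
n_1 = (+1.0000, -0.0052)
n_2 = (+0.9528, +0.3035)
n_3 = (-0.5388, +0.8425)
n_4 = (-0.9949, -0.1010)
n_5 = (-0.0386, -0.9993)
  (0,1): δ = 162.54°  ·
  (0,2): δ = 144.57°  ·
  (0,3): δ = 39.64°  ✓
  (0,4): δ = 23.55°  ✓
  (0,5): δ = 105.55°  ·
  (1,2): δ = 162.04°  ·
  (1,3): δ = 57.10°  ✓
  (1,4): δ = 6.09°  ✓
  (1,5): δ = 88.09°  ·
  (2,3): δ = 75.07°  ✓
  (2,4): δ = 11.87°  ✓
  (2,5): δ = 70.12°  ✓
  (3,4): δ = 116.80°  ·
  (3,5): δ = 34.81°  ✓
  (4,5): δ = 98.01°  ·
antipodal pairs: 8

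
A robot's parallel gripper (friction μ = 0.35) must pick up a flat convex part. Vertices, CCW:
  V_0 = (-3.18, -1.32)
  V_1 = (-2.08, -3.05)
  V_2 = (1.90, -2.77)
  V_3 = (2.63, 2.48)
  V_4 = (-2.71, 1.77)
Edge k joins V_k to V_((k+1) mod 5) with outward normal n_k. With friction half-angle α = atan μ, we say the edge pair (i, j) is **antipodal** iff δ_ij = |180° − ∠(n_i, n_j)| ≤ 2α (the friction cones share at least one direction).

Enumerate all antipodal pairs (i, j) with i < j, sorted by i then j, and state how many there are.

count = 2; pairs: (1,3), (2,4)

α = atan 0.35 = 19.29°;  2α = 38.58°
n_0 = (-0.8439, -0.5366)
n_1 = (+0.0702, -0.9975)
n_2 = (+0.9905, -0.1377)
n_3 = (-0.1318, +0.9913)
n_4 = (-0.9886, +0.1504)
  (0,1): δ = 118.43°  ·
  (0,2): δ = 40.37°  ·
  (0,3): δ = 65.12°  ·
  (0,4): δ = 138.90°  ·
  (1,2): δ = 101.94°  ·
  (1,3): δ = 3.55°  ✓
  (1,4): δ = 77.33°  ·
  (2,3): δ = 74.51°  ·
  (2,4): δ = 0.73°  ✓
  (3,4): δ = 106.22°  ·
antipodal pairs: 2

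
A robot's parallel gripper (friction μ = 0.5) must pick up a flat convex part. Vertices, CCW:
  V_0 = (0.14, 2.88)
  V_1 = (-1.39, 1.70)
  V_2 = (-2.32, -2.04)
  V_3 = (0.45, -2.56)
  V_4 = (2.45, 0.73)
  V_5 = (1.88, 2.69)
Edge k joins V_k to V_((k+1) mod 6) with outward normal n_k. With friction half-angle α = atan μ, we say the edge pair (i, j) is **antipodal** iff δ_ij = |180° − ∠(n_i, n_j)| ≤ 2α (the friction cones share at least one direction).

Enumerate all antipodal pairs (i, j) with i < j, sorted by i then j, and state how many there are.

count = 5; pairs: (0,2), (0,3), (1,3), (1,4), (2,5)

α = atan 0.5 = 26.57°;  2α = 53.13°
n_0 = (-0.6107, +0.7919)
n_1 = (-0.9704, +0.2413)
n_2 = (-0.1845, -0.9828)
n_3 = (+0.8545, -0.5195)
n_4 = (+0.9602, +0.2792)
n_5 = (+0.1086, +0.9941)
  (0,1): δ = 141.61°  ·
  (0,2): δ = 48.27°  ✓
  (0,3): δ = 21.06°  ✓
  (0,4): δ = 68.57°  ·
  (0,5): δ = 136.13°  ·
  (1,2): δ = 86.67°  ·
  (1,3): δ = 17.33°  ✓
  (1,4): δ = 30.18°  ✓
  (1,5): δ = 97.73°  ·
  (2,3): δ = 110.66°  ·
  (2,4): δ = 63.15°  ·
  (2,5): δ = 4.40°  ✓
  (3,4): δ = 132.49°  ·
  (3,5): δ = 64.94°  ·
  (4,5): δ = 112.45°  ·
antipodal pairs: 5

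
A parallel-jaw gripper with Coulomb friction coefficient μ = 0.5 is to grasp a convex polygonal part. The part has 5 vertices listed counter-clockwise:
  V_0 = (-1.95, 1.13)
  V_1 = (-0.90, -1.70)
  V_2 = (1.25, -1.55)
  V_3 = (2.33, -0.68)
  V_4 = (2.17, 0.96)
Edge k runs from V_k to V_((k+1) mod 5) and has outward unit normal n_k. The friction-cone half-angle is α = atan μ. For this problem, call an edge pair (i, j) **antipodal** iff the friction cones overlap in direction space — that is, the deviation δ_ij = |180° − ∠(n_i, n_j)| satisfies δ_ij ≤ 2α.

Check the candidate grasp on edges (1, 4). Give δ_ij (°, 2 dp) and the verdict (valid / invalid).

δ = 6.35°, valid

α = atan 0.5 = 26.57°;  2α = 53.13°
edge 1: e_1 = (+2.15, +0.15);  n_1 = (+0.0696, -0.9976)
edge 4: e_4 = (-4.12, +0.17);  n_4 = (+0.0412, +0.9991)
∠(n_1, n_4) = 173.65°
δ = |180° − 173.65°| = 6.35°
6.35° ≤ 2α = 53.13°  →  valid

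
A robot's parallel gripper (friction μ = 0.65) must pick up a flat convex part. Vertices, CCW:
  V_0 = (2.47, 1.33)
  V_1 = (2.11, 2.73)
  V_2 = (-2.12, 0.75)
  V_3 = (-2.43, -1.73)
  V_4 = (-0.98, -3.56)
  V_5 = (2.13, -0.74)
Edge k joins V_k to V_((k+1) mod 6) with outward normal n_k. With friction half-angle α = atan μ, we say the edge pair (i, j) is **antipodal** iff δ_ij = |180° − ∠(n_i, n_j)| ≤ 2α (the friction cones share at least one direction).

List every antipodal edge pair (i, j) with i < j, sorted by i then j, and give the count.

α = atan 0.65 = 33.02°;  2α = 66.05°
n_0 = (+0.9685, +0.2490)
n_1 = (-0.4239, +0.9057)
n_2 = (-0.9923, +0.1240)
n_3 = (-0.7838, -0.6210)
n_4 = (+0.6717, -0.7408)
n_5 = (+0.9868, -0.1621)
  (0,1): δ = 79.34°  ·
  (0,2): δ = 21.55°  ✓
  (0,3): δ = 23.97°  ✓
  (0,4): δ = 117.78°  ·
  (0,5): δ = 156.25°  ·
  (1,2): δ = 122.21°  ·
  (1,3): δ = 76.69°  ·
  (1,4): δ = 17.12°  ✓
  (1,5): δ = 55.59°  ✓
  (2,3): δ = 134.48°  ·
  (2,4): δ = 40.67°  ✓
  (2,5): δ = 2.20°  ✓
  (3,4): δ = 86.19°  ·
  (3,5): δ = 47.72°  ✓
  (4,5): δ = 141.53°  ·
antipodal pairs: 7

count = 7; pairs: (0,2), (0,3), (1,4), (1,5), (2,4), (2,5), (3,5)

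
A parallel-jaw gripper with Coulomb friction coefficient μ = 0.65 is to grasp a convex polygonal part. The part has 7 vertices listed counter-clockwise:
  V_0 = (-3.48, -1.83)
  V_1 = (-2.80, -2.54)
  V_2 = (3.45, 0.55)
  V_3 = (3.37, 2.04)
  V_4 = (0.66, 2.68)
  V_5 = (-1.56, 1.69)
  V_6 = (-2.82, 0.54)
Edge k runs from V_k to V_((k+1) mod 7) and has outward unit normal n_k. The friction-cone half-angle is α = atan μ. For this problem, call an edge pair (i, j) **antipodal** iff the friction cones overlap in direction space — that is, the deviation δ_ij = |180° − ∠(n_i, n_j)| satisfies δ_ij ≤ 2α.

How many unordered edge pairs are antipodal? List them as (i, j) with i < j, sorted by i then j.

count = 8; pairs: (0,2), (0,3), (1,3), (1,4), (1,5), (1,6), (2,5), (2,6)

α = atan 0.65 = 33.02°;  2α = 66.05°
n_0 = (-0.7222, -0.6917)
n_1 = (+0.4432, -0.8964)
n_2 = (+0.9986, +0.0536)
n_3 = (+0.2298, +0.9732)
n_4 = (-0.4073, +0.9133)
n_5 = (-0.6741, +0.7386)
n_6 = (-0.9633, +0.2683)
  (0,1): δ = 107.46°  ·
  (0,2): δ = 40.69°  ✓
  (0,3): δ = 32.95°  ✓
  (0,4): δ = 70.27°  ·
  (0,5): δ = 88.62°  ·
  (0,6): δ = 120.67°  ·
  (1,2): δ = 113.23°  ·
  (1,3): δ = 39.60°  ✓
  (1,4): δ = 2.27°  ✓
  (1,5): δ = 16.08°  ✓
  (1,6): δ = 48.13°  ✓
  (2,3): δ = 106.36°  ·
  (2,4): δ = 69.04°  ·
  (2,5): δ = 50.69°  ✓
  (2,6): δ = 18.63°  ✓
  (3,4): δ = 142.68°  ·
  (3,5): δ = 124.33°  ·
  (3,6): δ = 92.27°  ·
  (4,5): δ = 161.65°  ·
  (4,6): δ = 129.60°  ·
  (5,6): δ = 147.95°  ·
antipodal pairs: 8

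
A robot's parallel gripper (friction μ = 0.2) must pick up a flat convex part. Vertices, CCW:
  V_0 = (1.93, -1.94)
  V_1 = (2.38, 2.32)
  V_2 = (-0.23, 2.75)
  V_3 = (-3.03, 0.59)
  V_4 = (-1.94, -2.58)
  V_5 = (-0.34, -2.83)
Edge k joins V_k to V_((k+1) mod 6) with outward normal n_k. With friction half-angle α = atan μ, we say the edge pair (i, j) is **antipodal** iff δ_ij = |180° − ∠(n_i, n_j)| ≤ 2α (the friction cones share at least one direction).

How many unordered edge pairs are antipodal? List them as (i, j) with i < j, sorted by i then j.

count = 2; pairs: (1,4), (2,5)

α = atan 0.2 = 11.31°;  2α = 22.62°
n_0 = (+0.9945, -0.1050)
n_1 = (+0.1626, +0.9867)
n_2 = (-0.6108, +0.7918)
n_3 = (-0.9457, -0.3252)
n_4 = (-0.1544, -0.9880)
n_5 = (+0.3650, -0.9310)
  (0,1): δ = 93.33°  ·
  (0,2): δ = 46.32°  ·
  (0,3): δ = 25.01°  ·
  (0,4): δ = 87.15°  ·
  (0,5): δ = 117.44°  ·
  (1,2): δ = 133.00°  ·
  (1,3): δ = 61.67°  ·
  (1,4): δ = 0.47°  ✓
  (1,5): δ = 30.76°  ·
  (2,3): δ = 108.67°  ·
  (2,4): δ = 46.53°  ·
  (2,5): δ = 16.24°  ✓
  (3,4): δ = 117.86°  ·
  (3,5): δ = 87.57°  ·
  (4,5): δ = 149.71°  ·
antipodal pairs: 2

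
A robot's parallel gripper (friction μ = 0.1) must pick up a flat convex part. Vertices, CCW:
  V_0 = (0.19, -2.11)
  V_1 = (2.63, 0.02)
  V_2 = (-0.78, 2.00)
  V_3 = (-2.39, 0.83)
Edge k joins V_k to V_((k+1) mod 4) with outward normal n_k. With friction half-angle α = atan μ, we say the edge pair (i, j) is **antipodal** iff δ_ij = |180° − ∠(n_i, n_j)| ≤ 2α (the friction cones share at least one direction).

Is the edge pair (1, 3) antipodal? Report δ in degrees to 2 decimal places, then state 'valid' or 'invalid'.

α = atan 0.1 = 5.71°;  2α = 11.42°
edge 1: e_1 = (-3.41, +1.98);  n_1 = (+0.5021, +0.8648)
edge 3: e_3 = (+2.58, -2.94);  n_3 = (-0.7516, -0.6596)
∠(n_1, n_3) = 161.41°
δ = |180° − 161.41°| = 18.59°
18.59° > 2α = 11.42°  →  invalid

δ = 18.59°, invalid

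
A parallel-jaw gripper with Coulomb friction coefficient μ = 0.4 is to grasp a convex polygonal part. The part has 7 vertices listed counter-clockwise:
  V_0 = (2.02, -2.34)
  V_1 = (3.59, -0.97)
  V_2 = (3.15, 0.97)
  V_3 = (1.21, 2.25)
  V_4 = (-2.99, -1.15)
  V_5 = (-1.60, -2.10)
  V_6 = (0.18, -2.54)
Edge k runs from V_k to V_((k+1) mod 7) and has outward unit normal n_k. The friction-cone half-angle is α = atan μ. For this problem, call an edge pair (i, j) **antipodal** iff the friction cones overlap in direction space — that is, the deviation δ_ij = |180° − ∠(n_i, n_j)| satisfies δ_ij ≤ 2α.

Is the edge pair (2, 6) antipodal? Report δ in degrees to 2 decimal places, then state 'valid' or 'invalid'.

δ = 39.62°, valid

α = atan 0.4 = 21.80°;  2α = 43.60°
edge 2: e_2 = (-1.94, +1.28);  n_2 = (+0.5507, +0.8347)
edge 6: e_6 = (+1.84, +0.20);  n_6 = (+0.1081, -0.9941)
∠(n_2, n_6) = 140.38°
δ = |180° − 140.38°| = 39.62°
39.62° ≤ 2α = 43.60°  →  valid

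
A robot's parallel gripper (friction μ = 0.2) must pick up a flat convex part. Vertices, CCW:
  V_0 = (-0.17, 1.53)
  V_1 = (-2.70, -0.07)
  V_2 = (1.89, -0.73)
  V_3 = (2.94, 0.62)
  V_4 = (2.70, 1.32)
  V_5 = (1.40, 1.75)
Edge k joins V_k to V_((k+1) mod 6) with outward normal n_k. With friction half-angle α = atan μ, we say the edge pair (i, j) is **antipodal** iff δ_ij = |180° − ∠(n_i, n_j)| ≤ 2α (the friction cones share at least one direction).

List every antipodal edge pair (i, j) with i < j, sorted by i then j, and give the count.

α = atan 0.2 = 11.31°;  2α = 22.62°
n_0 = (-0.5345, +0.8452)
n_1 = (-0.1423, -0.9898)
n_2 = (+0.7894, -0.6139)
n_3 = (+0.9459, +0.3243)
n_4 = (+0.3140, +0.9494)
n_5 = (-0.1388, +0.9903)
  (0,1): δ = 40.49°  ·
  (0,2): δ = 19.82°  ✓
  (0,3): δ = 76.61°  ·
  (0,4): δ = 129.39°  ·
  (0,5): δ = 155.67°  ·
  (1,2): δ = 119.69°  ·
  (1,3): δ = 62.89°  ·
  (1,4): δ = 10.12°  ✓
  (1,5): δ = 16.16°  ✓
  (2,3): δ = 123.20°  ·
  (2,4): δ = 70.43°  ·
  (2,5): δ = 44.15°  ·
  (3,4): δ = 127.23°  ·
  (3,5): δ = 100.95°  ·
  (4,5): δ = 153.72°  ·
antipodal pairs: 3

count = 3; pairs: (0,2), (1,4), (1,5)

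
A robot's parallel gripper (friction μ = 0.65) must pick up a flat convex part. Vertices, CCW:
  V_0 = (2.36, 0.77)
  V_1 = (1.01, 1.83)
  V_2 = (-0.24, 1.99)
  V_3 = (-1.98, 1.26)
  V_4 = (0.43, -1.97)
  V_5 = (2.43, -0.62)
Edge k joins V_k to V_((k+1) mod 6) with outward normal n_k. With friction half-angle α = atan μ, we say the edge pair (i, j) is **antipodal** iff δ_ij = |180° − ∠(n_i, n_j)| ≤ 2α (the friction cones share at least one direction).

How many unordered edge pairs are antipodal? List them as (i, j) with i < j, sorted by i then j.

count = 5; pairs: (0,3), (1,3), (1,4), (2,4), (3,5)

α = atan 0.65 = 33.02°;  2α = 66.05°
n_0 = (+0.6176, +0.7865)
n_1 = (+0.1270, +0.9919)
n_2 = (-0.3869, +0.9221)
n_3 = (-0.8015, -0.5980)
n_4 = (+0.5595, -0.8288)
n_5 = (+0.9987, +0.0503)
  (0,1): δ = 149.16°  ·
  (0,2): δ = 119.10°  ·
  (0,3): δ = 15.13°  ✓
  (0,4): δ = 72.16°  ·
  (0,5): δ = 131.02°  ·
  (1,2): δ = 149.95°  ·
  (1,3): δ = 45.98°  ✓
  (1,4): δ = 41.31°  ✓
  (1,5): δ = 100.18°  ·
  (2,3): δ = 76.03°  ·
  (2,4): δ = 11.26°  ✓
  (2,5): δ = 70.12°  ·
  (3,4): δ = 92.71°  ·
  (3,5): δ = 33.84°  ✓
  (4,5): δ = 121.14°  ·
antipodal pairs: 5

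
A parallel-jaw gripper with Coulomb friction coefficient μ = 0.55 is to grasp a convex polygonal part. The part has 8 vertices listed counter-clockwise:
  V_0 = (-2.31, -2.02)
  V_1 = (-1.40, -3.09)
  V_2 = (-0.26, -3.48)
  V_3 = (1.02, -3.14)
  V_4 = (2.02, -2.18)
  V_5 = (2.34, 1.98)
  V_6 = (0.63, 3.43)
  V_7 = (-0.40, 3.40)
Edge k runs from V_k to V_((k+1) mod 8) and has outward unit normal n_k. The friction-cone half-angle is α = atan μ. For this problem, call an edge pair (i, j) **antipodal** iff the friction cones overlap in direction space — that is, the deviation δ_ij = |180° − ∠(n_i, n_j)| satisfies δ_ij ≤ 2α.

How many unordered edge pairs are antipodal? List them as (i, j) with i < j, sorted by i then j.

count = 11; pairs: (0,4), (0,5), (0,6), (1,5), (1,6), (2,5), (2,6), (2,7), (3,6), (3,7), (4,7)

α = atan 0.55 = 28.81°;  2α = 57.62°
n_0 = (-0.7618, -0.6479)
n_1 = (-0.3237, -0.9462)
n_2 = (+0.2567, -0.9665)
n_3 = (+0.6925, -0.7214)
n_4 = (+0.9971, -0.0767)
n_5 = (+0.6467, +0.7627)
n_6 = (-0.0291, +0.9996)
n_7 = (-0.9432, +0.3324)
  (0,1): δ = 149.27°  ·
  (0,2): δ = 115.50°  ·
  (0,3): δ = 86.55°  ·
  (0,4): δ = 44.78°  ✓
  (0,5): δ = 9.32°  ✓
  (0,6): δ = 51.29°  ✓
  (0,7): δ = 120.21°  ·
  (1,2): δ = 146.24°  ·
  (1,3): δ = 117.28°  ·
  (1,4): δ = 75.51°  ·
  (1,5): δ = 21.41°  ✓
  (1,6): δ = 20.55°  ✓
  (1,7): δ = 89.47°  ·
  (2,3): δ = 151.04°  ·
  (2,4): δ = 109.27°  ·
  (2,5): δ = 55.17°  ✓
  (2,6): δ = 13.21°  ✓
  (2,7): δ = 55.71°  ✓
  (3,4): δ = 138.23°  ·
  (3,5): δ = 84.13°  ·
  (3,6): δ = 42.16°  ✓
  (3,7): δ = 26.76°  ✓
  (4,5): δ = 125.90°  ·
  (4,6): δ = 83.93°  ·
  (4,7): δ = 15.01°  ✓
  (5,6): δ = 138.04°  ·
  (5,7): δ = 69.12°  ·
  (6,7): δ = 111.08°  ·
antipodal pairs: 11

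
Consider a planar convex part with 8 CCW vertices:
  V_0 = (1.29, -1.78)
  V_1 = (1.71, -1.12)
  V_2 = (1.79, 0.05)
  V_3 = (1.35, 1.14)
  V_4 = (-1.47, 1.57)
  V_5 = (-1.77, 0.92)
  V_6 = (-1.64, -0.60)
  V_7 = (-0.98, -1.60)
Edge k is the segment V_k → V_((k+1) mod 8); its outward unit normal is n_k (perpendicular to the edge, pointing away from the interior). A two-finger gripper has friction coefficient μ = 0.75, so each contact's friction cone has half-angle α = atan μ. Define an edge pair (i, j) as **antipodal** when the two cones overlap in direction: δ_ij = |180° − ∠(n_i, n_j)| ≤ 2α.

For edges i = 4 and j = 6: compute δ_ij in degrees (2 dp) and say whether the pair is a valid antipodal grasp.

α = atan 0.75 = 36.87°;  2α = 73.74°
edge 4: e_4 = (-0.30, -0.65);  n_4 = (-0.9080, +0.4191)
edge 6: e_6 = (+0.66, -1.00);  n_6 = (-0.8346, -0.5508)
∠(n_4, n_6) = 58.20°
δ = |180° − 58.20°| = 121.80°
121.80° > 2α = 73.74°  →  invalid

δ = 121.80°, invalid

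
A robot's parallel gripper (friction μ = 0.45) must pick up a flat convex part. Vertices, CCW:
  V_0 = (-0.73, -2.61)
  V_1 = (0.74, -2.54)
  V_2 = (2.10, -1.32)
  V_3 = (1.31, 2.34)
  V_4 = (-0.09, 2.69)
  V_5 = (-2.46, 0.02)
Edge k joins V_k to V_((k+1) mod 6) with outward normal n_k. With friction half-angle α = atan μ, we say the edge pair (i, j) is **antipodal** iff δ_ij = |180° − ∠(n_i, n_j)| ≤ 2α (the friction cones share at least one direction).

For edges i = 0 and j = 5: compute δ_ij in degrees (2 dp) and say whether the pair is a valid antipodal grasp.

α = atan 0.45 = 24.23°;  2α = 48.46°
edge 0: e_0 = (+1.47, +0.07);  n_0 = (+0.0476, -0.9989)
edge 5: e_5 = (+1.73, -2.63);  n_5 = (-0.8355, -0.5496)
∠(n_0, n_5) = 59.39°
δ = |180° − 59.39°| = 120.61°
120.61° > 2α = 48.46°  →  invalid

δ = 120.61°, invalid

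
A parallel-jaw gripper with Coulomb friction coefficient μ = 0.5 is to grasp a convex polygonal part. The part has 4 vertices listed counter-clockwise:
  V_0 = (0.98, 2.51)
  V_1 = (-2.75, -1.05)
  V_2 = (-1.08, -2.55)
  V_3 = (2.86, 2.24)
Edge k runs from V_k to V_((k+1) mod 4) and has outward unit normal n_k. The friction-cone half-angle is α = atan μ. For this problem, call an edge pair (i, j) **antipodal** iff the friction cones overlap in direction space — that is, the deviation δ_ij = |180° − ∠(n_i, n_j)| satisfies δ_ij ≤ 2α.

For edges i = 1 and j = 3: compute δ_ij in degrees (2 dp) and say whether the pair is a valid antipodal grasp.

δ = 33.76°, valid

α = atan 0.5 = 26.57°;  2α = 53.13°
edge 1: e_1 = (+1.67, -1.50);  n_1 = (-0.6682, -0.7440)
edge 3: e_3 = (-1.88, +0.27);  n_3 = (+0.1422, +0.9898)
∠(n_1, n_3) = 146.24°
δ = |180° − 146.24°| = 33.76°
33.76° ≤ 2α = 53.13°  →  valid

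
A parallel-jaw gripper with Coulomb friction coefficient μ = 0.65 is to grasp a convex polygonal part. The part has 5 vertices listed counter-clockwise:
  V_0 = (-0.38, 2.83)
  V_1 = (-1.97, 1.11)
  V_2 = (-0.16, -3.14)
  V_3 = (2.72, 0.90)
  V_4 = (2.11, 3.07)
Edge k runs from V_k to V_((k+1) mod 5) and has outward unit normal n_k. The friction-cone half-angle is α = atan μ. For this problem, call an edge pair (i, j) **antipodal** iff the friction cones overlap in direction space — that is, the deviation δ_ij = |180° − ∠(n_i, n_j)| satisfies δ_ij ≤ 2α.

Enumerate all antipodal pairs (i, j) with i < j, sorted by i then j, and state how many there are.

α = atan 0.65 = 33.02°;  2α = 66.05°
n_0 = (-0.7343, +0.6788)
n_1 = (-0.9200, -0.3918)
n_2 = (+0.8143, -0.5805)
n_3 = (+0.9627, +0.2706)
n_4 = (-0.0959, +0.9954)
  (0,1): δ = 114.18°  ·
  (0,2): δ = 7.27°  ✓
  (0,3): δ = 58.45°  ✓
  (0,4): δ = 138.26°  ·
  (1,2): δ = 58.55°  ✓
  (1,3): δ = 7.37°  ✓
  (1,4): δ = 72.44°  ·
  (2,3): δ = 128.82°  ·
  (2,4): δ = 49.01°  ✓
  (3,4): δ = 100.20°  ·
antipodal pairs: 5

count = 5; pairs: (0,2), (0,3), (1,2), (1,3), (2,4)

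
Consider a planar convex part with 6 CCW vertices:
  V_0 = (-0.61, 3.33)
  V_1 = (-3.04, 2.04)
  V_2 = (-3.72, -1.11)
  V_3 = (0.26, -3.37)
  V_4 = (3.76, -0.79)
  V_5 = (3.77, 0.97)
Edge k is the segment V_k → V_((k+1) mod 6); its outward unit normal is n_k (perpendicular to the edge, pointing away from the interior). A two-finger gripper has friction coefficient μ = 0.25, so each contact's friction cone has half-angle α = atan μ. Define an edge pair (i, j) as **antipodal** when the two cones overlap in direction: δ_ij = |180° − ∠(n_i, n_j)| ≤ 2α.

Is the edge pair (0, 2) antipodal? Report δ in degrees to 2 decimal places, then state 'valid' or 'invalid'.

α = atan 0.25 = 14.04°;  2α = 28.07°
edge 0: e_0 = (-2.43, -1.29);  n_0 = (-0.4689, +0.8833)
edge 2: e_2 = (+3.98, -2.26);  n_2 = (-0.4938, -0.8696)
∠(n_0, n_2) = 122.45°
δ = |180° − 122.45°| = 57.55°
57.55° > 2α = 28.07°  →  invalid

δ = 57.55°, invalid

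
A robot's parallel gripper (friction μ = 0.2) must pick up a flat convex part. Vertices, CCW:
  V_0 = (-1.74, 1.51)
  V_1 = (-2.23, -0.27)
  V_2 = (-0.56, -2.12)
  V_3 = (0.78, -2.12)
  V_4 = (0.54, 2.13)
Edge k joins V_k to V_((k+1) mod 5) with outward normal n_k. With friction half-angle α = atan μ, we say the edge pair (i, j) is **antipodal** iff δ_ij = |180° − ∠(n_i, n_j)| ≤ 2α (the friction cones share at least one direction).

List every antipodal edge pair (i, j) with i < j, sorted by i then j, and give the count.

α = atan 0.2 = 11.31°;  2α = 22.62°
n_0 = (-0.9641, +0.2654)
n_1 = (-0.7423, -0.6701)
n_2 = (+0.0000, -1.0000)
n_3 = (+0.9984, +0.0564)
n_4 = (-0.2624, +0.9650)
  (0,1): δ = 122.54°  ·
  (0,2): δ = 74.61°  ·
  (0,3): δ = 18.62°  ✓
  (0,4): δ = 120.60°  ·
  (1,2): δ = 132.07°  ·
  (1,3): δ = 38.84°  ·
  (1,4): δ = 63.14°  ·
  (2,3): δ = 86.77°  ·
  (2,4): δ = 15.21°  ✓
  (3,4): δ = 78.02°  ·
antipodal pairs: 2

count = 2; pairs: (0,3), (2,4)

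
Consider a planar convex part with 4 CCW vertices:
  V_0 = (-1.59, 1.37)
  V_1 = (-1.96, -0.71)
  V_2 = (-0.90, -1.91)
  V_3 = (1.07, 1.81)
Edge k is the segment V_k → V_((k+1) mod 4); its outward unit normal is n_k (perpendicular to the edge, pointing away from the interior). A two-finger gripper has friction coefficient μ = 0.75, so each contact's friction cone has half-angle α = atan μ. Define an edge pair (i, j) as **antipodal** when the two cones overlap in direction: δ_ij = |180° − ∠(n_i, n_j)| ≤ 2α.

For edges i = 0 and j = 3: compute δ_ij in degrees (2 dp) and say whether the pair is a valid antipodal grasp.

δ = 109.48°, invalid

α = atan 0.75 = 36.87°;  2α = 73.74°
edge 0: e_0 = (-0.37, -2.08);  n_0 = (-0.9845, +0.1751)
edge 3: e_3 = (-2.66, -0.44);  n_3 = (-0.1632, +0.9866)
∠(n_0, n_3) = 70.52°
δ = |180° − 70.52°| = 109.48°
109.48° > 2α = 73.74°  →  invalid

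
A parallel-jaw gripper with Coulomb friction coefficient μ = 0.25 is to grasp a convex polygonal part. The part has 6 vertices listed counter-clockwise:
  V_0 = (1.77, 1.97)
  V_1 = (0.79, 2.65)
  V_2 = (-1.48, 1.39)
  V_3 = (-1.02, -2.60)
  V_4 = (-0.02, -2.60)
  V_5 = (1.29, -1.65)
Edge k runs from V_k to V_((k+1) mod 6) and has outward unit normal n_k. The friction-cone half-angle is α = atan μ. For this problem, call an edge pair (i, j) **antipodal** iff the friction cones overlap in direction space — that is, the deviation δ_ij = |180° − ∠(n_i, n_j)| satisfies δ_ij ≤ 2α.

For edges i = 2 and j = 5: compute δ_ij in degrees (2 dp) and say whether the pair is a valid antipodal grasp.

α = atan 0.25 = 14.04°;  2α = 28.07°
edge 2: e_2 = (+0.46, -3.99);  n_2 = (-0.9934, -0.1145)
edge 5: e_5 = (+0.48, +3.62);  n_5 = (+0.9913, -0.1314)
∠(n_2, n_5) = 165.87°
δ = |180° − 165.87°| = 14.13°
14.13° ≤ 2α = 28.07°  →  valid

δ = 14.13°, valid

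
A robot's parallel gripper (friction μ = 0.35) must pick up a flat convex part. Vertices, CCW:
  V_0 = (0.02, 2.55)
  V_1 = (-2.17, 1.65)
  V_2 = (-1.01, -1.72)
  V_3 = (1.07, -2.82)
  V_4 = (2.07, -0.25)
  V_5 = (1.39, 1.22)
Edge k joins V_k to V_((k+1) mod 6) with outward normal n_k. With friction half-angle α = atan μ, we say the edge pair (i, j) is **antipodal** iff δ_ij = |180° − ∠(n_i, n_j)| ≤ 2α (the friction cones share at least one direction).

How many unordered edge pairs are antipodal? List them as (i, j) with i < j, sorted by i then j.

count = 4; pairs: (1,4), (1,5), (2,4), (2,5)

α = atan 0.35 = 19.29°;  2α = 38.58°
n_0 = (-0.3801, +0.9249)
n_1 = (-0.9456, -0.3255)
n_2 = (-0.4675, -0.8840)
n_3 = (+0.9319, -0.3626)
n_4 = (+0.9076, +0.4198)
n_5 = (+0.6966, +0.7175)
  (0,1): δ = 93.35°  ·
  (0,2): δ = 50.21°  ·
  (0,3): δ = 46.40°  ·
  (0,4): δ = 92.48°  ·
  (0,5): δ = 113.51°  ·
  (1,2): δ = 136.87°  ·
  (1,3): δ = 40.26°  ·
  (1,4): δ = 5.83°  ✓
  (1,5): δ = 26.85°  ✓
  (2,3): δ = 83.39°  ·
  (2,4): δ = 37.30°  ✓
  (2,5): δ = 16.28°  ✓
  (3,4): δ = 133.91°  ·
  (3,5): δ = 112.89°  ·
  (4,5): δ = 158.98°  ·
antipodal pairs: 4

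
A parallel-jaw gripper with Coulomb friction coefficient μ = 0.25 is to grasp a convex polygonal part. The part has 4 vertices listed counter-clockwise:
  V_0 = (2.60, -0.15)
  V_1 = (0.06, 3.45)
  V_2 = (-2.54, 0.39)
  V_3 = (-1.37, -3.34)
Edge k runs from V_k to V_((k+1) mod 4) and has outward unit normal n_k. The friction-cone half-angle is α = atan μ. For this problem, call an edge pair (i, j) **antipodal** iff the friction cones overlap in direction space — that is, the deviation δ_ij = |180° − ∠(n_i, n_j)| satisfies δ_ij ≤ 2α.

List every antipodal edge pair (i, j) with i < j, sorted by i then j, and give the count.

count = 2; pairs: (0,2), (1,3)

α = atan 0.25 = 14.04°;  2α = 28.07°
n_0 = (+0.8171, +0.5765)
n_1 = (-0.7621, +0.6475)
n_2 = (-0.9542, -0.2993)
n_3 = (+0.6264, -0.7795)
  (0,1): δ = 75.56°  ·
  (0,2): δ = 17.79°  ✓
  (0,3): δ = 93.58°  ·
  (1,2): δ = 122.23°  ·
  (1,3): δ = 10.86°  ✓
  (2,3): δ = 68.63°  ·
antipodal pairs: 2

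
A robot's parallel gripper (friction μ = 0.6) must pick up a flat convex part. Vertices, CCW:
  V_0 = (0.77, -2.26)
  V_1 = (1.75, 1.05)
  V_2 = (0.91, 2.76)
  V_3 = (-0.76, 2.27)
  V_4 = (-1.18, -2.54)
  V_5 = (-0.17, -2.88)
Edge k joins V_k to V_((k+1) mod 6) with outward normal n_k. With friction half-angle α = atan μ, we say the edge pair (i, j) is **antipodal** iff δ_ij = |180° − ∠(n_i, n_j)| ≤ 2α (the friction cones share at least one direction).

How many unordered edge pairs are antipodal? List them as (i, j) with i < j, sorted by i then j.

α = atan 0.6 = 30.96°;  2α = 61.93°
n_0 = (+0.9589, -0.2839)
n_1 = (+0.8976, +0.4409)
n_2 = (-0.2815, +0.9595)
n_3 = (-0.9962, +0.0870)
n_4 = (-0.3190, -0.9477)
n_5 = (+0.5506, -0.8348)
  (0,1): δ = 137.35°  ·
  (0,2): δ = 57.16°  ✓
  (0,3): δ = 11.50°  ✓
  (0,4): δ = 87.89°  ·
  (0,5): δ = 139.90°  ·
  (1,2): δ = 99.81°  ·
  (1,3): δ = 31.15°  ✓
  (1,4): δ = 45.23°  ✓
  (1,5): δ = 97.25°  ·
  (2,3): δ = 111.34°  ·
  (2,4): δ = 34.96°  ✓
  (2,5): δ = 17.06°  ✓
  (3,4): δ = 103.61°  ·
  (3,5): δ = 51.60°  ✓
  (4,5): δ = 127.99°  ·
antipodal pairs: 7

count = 7; pairs: (0,2), (0,3), (1,3), (1,4), (2,4), (2,5), (3,5)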